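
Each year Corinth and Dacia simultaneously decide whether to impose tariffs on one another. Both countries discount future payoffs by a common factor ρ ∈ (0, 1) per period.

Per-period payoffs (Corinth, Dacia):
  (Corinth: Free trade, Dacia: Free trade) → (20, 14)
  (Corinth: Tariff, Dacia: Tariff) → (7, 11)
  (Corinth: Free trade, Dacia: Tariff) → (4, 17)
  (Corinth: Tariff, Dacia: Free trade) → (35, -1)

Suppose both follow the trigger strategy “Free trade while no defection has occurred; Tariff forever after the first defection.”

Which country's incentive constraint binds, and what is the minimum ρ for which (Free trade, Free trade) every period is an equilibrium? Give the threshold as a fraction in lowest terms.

Corinth; ρ ≥ 15/28

Corinth's threshold: (35−20)/(35−7) = 15/28.
Dacia's threshold: (17−14)/(17−11) = 1/2.
15/28 > 1/2, so Corinth binds and ρ* = 15/28.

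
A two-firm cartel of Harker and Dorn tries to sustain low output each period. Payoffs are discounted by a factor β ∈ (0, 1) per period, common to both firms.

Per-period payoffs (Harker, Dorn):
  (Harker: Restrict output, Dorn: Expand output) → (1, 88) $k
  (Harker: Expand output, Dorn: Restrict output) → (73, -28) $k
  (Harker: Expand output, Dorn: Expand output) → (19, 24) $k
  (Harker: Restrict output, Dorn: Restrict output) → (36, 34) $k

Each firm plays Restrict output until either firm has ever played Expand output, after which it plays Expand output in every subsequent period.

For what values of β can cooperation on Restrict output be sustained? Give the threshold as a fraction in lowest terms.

27/32

Harker's threshold: (73−36)/(73−19) = 37/54.
Dorn's threshold: (88−34)/(88−24) = 27/32.
37/54 < 27/32, so Dorn binds and β* = 27/32.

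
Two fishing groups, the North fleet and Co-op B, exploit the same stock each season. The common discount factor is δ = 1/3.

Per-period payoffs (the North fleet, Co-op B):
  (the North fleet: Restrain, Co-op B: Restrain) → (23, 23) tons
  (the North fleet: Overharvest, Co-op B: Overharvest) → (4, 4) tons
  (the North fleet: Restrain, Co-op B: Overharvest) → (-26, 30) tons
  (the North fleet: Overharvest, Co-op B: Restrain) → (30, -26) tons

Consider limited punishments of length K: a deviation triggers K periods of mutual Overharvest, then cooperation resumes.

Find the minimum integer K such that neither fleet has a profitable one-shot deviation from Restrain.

IC: δ(1−δ^K)/(1−δ) ≥ (30−23)/(23−4) = 7/19.
With δ = 1/3: need 1 − δ^K ≥ 7/19·(1−1/3)/(1/3), i.e. δ^K ≤ 0.2632.
Since (1/3)^1 = 0.3333 and (1/3)^2 = 0.1111, the smallest such K is 2.

2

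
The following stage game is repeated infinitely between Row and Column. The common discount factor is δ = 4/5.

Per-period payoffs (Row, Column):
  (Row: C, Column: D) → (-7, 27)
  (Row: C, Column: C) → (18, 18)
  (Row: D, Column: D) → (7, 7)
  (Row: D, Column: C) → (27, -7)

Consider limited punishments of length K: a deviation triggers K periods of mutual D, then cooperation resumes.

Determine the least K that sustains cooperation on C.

IC: δ(1−δ^K)/(1−δ) ≥ (27−18)/(18−7) = 9/11.
With δ = 4/5: need 1 − δ^K ≥ 9/11·(1−4/5)/(4/5), i.e. δ^K ≤ 0.7955.
Since (4/5)^1 = 0.8000 and (4/5)^2 = 0.6400, the smallest such K is 2.

2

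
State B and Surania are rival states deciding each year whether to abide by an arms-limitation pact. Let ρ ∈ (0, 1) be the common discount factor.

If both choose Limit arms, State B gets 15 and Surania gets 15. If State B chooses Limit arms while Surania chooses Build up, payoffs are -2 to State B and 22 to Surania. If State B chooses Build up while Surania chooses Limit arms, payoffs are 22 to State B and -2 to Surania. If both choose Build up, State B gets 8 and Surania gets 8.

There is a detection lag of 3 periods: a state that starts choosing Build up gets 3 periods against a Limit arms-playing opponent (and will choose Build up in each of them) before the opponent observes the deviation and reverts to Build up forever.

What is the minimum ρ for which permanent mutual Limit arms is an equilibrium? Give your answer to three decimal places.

The best deviation is to choose Build up for all 3 undetected periods, earning 22 each, then 8 forever once detected.
Deviation value: 22(1−ρ^3)/(1−ρ) + 8ρ^3/(1−ρ); cooperation value: 15/(1−ρ).
IC: 15 ≥ 22(1−ρ^3) + 8ρ^3 = 22 − 14ρ^3.
So ρ^3 ≥ 7/14 = 1/2, giving ρ ≥ (1/2)^(1/3) ≈ 0.794.

0.794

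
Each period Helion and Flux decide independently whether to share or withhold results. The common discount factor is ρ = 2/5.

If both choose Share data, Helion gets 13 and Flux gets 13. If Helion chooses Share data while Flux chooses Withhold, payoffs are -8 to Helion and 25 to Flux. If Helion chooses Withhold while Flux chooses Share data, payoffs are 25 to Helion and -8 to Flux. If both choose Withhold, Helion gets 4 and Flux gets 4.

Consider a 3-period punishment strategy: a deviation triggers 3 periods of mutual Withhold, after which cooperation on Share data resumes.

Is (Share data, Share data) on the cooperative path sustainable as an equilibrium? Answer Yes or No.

No

IC: ρ+…+ρ^3 ≥ (25−13)/(13−4) = 4/3.
At ρ = 2/5: partial sum = 0.6240 < 1.3333. Cooperation not sustainable.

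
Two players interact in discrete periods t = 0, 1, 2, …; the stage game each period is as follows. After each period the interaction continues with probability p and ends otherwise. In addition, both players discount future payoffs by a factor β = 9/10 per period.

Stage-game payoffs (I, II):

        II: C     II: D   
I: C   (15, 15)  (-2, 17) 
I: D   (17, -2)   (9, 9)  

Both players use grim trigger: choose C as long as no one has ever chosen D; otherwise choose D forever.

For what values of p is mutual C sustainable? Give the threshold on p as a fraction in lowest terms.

5/18

With continuation probability p and discount β, the effective per-period discount factor is βp.
Grim-trigger IC: βp ≥ (17−15)/(17−9) = 1/4.
So p ≥ (1/4)/(9/10) = 5/18.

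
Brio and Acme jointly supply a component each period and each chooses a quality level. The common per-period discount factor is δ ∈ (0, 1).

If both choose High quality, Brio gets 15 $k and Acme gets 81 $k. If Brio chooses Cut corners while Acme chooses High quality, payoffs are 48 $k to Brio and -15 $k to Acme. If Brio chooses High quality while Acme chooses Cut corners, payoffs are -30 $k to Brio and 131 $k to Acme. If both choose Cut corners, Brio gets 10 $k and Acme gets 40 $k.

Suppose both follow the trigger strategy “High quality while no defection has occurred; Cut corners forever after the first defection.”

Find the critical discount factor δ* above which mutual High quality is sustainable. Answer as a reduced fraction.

33/38

Brio: cooperation gives 15 each period; deviation gives 48 once then 10 forever.
  15/(1−δ) ≥ 48 + 10δ/(1−δ) ⇒ δ ≥ 33/38.
Acme: cooperation gives 81 each period; deviation gives 131 once then 40 forever.
  δ ≥ 50/91.
Both must hold, so the binding constraint is Brio's: δ ≥ 33/38.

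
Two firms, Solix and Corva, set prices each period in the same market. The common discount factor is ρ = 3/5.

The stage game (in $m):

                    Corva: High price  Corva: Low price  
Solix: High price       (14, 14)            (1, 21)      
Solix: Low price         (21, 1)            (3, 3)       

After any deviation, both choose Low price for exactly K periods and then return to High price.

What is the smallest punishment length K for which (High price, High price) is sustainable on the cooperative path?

2

Need Σ_{k=1}^{K} ρ^k ≥ (21−14)/(14−3) = 0.6364 at ρ = 3/5.
At K = 1 the sum is 0.6000 < 0.6364; at K = 2 it is 0.9600 ≥ 0.6364.
So the minimum punishment length is K = 2.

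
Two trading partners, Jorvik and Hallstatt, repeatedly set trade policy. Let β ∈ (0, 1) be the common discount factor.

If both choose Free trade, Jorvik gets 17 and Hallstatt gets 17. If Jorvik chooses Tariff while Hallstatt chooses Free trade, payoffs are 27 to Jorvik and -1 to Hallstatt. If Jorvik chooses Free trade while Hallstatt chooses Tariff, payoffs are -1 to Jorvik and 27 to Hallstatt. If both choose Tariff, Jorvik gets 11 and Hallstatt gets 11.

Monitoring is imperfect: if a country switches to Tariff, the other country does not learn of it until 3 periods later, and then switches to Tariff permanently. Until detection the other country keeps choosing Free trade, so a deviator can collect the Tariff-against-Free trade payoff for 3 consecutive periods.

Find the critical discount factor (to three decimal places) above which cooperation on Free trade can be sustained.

A deviator earns 27 for 3 periods, then 11 forever; cooperating earns 17 forever. Multiplying the IC by (1−β):
17 ≥ 27(1−β^3) + 11β^3, so 16·β^3 ≥ 10 and β^3 ≥ 5/8.
β ≥ (5/8)^(1/3) ≈ 0.855.

0.855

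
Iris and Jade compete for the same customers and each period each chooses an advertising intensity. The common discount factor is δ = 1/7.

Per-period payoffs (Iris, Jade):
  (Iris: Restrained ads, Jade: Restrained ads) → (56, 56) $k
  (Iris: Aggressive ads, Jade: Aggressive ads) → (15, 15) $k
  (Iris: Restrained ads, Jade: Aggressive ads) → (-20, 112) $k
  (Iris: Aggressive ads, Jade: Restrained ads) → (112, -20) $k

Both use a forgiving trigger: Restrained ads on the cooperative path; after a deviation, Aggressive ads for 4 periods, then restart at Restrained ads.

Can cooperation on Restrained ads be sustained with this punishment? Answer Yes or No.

No

IC: δ+…+δ^4 ≥ (112−56)/(56−15) = 56/41.
At δ = 1/7: partial sum = 0.1666 < 1.3659. Cooperation not sustainable.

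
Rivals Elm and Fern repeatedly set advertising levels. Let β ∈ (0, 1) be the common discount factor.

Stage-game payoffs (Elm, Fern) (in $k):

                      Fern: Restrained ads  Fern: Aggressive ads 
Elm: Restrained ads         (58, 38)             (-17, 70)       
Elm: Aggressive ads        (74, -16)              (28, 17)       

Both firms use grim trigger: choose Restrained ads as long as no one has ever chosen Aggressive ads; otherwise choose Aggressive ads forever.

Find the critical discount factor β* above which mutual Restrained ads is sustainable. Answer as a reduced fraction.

Elm's threshold: (74−58)/(74−28) = 8/23.
Fern's threshold: (70−38)/(70−17) = 32/53.
8/23 < 32/53, so Fern binds and β* = 32/53.

32/53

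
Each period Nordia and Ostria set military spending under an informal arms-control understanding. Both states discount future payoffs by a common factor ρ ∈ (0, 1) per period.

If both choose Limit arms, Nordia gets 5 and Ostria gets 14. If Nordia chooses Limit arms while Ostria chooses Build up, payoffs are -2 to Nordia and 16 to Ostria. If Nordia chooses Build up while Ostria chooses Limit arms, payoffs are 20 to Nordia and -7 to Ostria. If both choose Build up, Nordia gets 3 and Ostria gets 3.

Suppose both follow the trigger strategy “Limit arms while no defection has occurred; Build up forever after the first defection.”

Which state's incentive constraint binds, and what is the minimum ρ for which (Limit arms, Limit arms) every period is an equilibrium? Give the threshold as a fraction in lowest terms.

For Nordia: deviation gain 20−5 = 15, per-period punishment loss 5−3 = 2. IC gives ρ ≥ 15/17.
For Ostria: gain 2, loss 11 per period, so ρ ≥ 2/13.
The tighter constraint is Nordia's, so cooperation needs ρ ≥ 15/17.

Nordia; ρ ≥ 15/17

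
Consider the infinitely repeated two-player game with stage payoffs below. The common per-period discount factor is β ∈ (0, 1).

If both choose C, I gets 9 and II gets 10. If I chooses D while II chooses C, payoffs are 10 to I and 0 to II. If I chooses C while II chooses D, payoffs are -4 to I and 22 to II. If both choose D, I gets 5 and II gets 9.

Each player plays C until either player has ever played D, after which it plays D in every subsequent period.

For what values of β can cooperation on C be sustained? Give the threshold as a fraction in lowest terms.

I's threshold: (10−9)/(10−5) = 1/5.
II's threshold: (22−10)/(22−9) = 12/13.
1/5 < 12/13, so II binds and β* = 12/13.

12/13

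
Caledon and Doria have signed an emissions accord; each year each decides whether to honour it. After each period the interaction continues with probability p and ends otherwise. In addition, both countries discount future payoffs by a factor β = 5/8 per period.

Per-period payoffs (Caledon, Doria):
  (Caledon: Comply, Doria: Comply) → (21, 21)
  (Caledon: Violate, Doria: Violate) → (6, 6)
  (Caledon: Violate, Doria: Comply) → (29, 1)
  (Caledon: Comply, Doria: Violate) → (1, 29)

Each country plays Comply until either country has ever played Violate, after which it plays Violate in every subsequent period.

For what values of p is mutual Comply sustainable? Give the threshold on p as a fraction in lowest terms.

With continuation probability p and discount β, the effective per-period discount factor is βp.
Grim-trigger IC: βp ≥ (29−21)/(29−6) = 8/23.
So p ≥ (8/23)/(5/8) = 64/115.

64/115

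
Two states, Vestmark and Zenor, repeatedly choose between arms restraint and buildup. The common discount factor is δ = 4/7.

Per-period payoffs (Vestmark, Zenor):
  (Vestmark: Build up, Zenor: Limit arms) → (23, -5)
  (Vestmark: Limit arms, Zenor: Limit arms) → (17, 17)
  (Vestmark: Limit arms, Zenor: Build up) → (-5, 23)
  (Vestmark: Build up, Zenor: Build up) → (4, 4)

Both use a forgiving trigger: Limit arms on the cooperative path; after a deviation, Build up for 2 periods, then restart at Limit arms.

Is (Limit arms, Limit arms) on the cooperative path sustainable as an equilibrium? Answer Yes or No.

Yes

A one-shot deviation gives 23 now, then 4 for 2 periods, then back to 17.
Gain from deviating: (23−17) today; loss: (17−4) in each of the next 2 periods.
No-deviation condition: (17−4)(δ+…+δ^2) ≥ 23−17, i.e. δ+…+δ^2 ≥ 6/13.
At δ = 4/7: δ+…+δ^2 = 0.8980 ≥ 0.4615.
So cooperation is sustainable.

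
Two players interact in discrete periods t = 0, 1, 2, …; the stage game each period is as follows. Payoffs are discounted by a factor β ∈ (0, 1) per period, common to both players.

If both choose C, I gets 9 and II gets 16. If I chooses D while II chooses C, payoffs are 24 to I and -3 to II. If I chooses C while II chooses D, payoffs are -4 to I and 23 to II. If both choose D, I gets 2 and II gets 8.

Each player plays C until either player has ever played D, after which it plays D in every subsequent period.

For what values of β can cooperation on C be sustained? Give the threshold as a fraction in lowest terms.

15/22

I: cooperation gives 9 each period; deviation gives 24 once then 2 forever.
  9/(1−β) ≥ 24 + 2β/(1−β) ⇒ β ≥ 15/22.
II: cooperation gives 16 each period; deviation gives 23 once then 8 forever.
  β ≥ 7/15.
Both must hold, so the binding constraint is I's: β ≥ 15/22.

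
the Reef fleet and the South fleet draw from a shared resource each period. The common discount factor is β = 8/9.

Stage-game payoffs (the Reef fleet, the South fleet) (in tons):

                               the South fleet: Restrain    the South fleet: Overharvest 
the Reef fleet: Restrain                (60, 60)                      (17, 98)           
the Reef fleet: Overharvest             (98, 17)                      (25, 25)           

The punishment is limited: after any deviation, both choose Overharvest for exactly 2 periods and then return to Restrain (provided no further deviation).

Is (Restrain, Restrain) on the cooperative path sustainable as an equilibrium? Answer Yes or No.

Comparing payoff streams over the 3 periods until play realigns: cooperate → 60(1+β+…+β^2); deviate → 98 + 25(β+…+β^2).
Cooperation is sustained iff (60−25)(β+…+β^2) ≥ 98−60.
β+…+β^2 = 8/9·(1−(8/9)^2)/(1−8/9) = 1.6790, and (98−60)/(60−25) = 1.0857.
1.6790 ≥ 1.0857, so cooperation is sustainable.

Yes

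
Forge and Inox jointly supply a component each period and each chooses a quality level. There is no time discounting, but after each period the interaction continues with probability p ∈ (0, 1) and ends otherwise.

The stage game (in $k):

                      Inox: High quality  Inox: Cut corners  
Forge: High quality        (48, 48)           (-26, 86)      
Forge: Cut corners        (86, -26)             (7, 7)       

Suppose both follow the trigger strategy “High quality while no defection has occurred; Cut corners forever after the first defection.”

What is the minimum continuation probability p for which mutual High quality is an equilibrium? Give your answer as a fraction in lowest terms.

With no time discounting, the continuation probability p plays the role of the discount factor.
Grim-trigger IC: 48/(1−p) ≥ 86 + 7p/(1−p) ⇒ p ≥ (86−48)/(86−7) = 38/79.

38/79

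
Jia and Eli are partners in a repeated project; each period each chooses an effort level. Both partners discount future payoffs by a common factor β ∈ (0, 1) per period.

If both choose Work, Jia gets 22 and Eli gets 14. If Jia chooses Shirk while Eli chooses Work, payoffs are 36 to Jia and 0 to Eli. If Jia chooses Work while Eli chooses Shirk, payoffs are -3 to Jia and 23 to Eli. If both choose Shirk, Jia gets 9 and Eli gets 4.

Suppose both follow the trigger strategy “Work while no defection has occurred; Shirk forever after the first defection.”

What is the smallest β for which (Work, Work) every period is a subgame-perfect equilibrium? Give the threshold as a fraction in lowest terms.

14/27

Jia's threshold: (36−22)/(36−9) = 14/27.
Eli's threshold: (23−14)/(23−4) = 9/19.
14/27 > 9/19, so Jia binds and β* = 14/27.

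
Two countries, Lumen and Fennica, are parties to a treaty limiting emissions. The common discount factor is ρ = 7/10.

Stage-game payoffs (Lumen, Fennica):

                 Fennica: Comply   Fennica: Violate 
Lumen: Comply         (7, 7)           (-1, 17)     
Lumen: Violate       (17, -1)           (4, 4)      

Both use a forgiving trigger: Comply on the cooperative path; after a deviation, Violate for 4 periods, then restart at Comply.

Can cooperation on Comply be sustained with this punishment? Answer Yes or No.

IC: ρ+…+ρ^4 ≥ (17−7)/(7−4) = 10/3.
At ρ = 7/10: partial sum = 1.7731 < 3.3333. Cooperation not sustainable.

No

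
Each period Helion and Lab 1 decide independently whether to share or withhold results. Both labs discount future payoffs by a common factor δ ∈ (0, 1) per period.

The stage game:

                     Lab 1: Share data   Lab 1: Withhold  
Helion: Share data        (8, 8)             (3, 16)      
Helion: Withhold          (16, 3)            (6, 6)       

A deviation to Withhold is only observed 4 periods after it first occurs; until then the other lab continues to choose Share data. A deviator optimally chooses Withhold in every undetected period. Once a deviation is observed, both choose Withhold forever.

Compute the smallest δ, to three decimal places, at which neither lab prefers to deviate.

Deviating for the 4 undetected periods gains 16−8 = 8 per period over cooperation, then loses 8−6 = 2 per period forever once punishment starts.
Gain: 8(1 + δ + … + δ^3); loss: 2·δ^4/(1−δ).
No profitable deviation ⇔ 8(1−δ^4) ≤ 2·δ^4, i.e. δ^4 ≥ 8/(8+2) = 4/5.
Hence δ ≥ (4/5)^(1/4) ≈ 0.946.

0.946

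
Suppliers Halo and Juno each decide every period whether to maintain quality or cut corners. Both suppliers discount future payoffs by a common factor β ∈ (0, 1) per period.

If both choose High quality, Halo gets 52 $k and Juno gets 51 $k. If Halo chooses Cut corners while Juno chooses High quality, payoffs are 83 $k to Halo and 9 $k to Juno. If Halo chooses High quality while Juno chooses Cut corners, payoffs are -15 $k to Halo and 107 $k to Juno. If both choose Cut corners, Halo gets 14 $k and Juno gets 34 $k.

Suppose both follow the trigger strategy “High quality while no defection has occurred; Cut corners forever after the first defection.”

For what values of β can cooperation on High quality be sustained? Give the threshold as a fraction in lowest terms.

56/73

Halo's threshold: (83−52)/(83−14) = 31/69.
Juno's threshold: (107−51)/(107−34) = 56/73.
31/69 < 56/73, so Juno binds and β* = 56/73.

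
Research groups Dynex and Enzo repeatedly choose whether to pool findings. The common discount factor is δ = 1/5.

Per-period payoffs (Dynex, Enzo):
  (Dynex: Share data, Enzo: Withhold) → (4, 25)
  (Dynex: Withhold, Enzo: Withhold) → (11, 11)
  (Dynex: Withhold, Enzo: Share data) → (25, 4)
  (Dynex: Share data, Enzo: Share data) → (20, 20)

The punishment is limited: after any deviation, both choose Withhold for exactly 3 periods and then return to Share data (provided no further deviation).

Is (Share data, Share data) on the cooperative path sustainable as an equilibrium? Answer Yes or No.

No

IC: δ+…+δ^3 ≥ (25−20)/(20−11) = 5/9.
At δ = 1/5: partial sum = 0.2480 < 0.5556. Cooperation not sustainable.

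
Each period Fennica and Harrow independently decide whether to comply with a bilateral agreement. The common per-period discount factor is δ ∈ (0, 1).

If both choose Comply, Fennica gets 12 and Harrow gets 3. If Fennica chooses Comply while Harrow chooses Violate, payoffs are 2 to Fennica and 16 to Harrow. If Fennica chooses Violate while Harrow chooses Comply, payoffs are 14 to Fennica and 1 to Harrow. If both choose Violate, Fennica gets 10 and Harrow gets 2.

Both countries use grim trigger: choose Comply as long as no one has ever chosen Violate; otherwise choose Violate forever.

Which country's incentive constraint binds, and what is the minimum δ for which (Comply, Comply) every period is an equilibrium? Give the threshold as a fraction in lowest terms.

Fennica: cooperation gives 12 each period; deviation gives 14 once then 10 forever.
  12/(1−δ) ≥ 14 + 10δ/(1−δ) ⇒ δ ≥ 2/4 = 1/2.
Harrow: cooperation gives 3 each period; deviation gives 16 once then 2 forever.
  δ ≥ 13/14.
Both must hold, so the binding constraint is Harrow's: δ ≥ 13/14.

Harrow; δ ≥ 13/14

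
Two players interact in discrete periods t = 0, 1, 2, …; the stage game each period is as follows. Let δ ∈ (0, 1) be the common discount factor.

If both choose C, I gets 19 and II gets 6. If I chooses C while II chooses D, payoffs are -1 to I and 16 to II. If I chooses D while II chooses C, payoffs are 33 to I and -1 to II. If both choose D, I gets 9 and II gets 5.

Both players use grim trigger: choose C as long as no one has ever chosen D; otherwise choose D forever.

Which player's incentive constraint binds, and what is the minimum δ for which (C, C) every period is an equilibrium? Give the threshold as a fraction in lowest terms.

II; δ ≥ 10/11

I's threshold: (33−19)/(33−9) = 7/12.
II's threshold: (16−6)/(16−5) = 10/11.
7/12 < 10/11, so II binds and δ* = 10/11.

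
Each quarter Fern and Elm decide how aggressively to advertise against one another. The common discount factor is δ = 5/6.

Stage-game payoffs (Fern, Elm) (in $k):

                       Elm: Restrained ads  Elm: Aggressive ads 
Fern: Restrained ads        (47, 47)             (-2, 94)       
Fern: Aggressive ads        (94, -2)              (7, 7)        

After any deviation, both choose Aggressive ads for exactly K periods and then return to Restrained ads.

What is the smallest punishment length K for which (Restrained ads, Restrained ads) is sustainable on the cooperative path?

Need Σ_{k=1}^{K} δ^k ≥ (94−47)/(47−7) = 1.1750 at δ = 5/6.
At K = 1 the sum is 0.8333 < 1.1750; at K = 2 it is 1.5278 ≥ 1.1750.
So the minimum punishment length is K = 2.

2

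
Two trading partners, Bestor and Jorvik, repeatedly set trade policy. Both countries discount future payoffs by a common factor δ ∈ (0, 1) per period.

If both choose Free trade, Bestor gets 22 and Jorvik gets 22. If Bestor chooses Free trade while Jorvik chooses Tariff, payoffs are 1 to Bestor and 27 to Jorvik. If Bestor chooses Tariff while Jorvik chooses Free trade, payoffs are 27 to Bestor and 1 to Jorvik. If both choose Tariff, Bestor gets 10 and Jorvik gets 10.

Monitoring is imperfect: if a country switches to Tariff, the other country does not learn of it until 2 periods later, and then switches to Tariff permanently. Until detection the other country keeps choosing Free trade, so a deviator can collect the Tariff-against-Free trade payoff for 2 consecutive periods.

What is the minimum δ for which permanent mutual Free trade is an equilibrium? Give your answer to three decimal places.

The best deviation is to choose Tariff for all 2 undetected periods, earning 27 each, then 10 forever once detected.
Deviation value: 27(1−δ^2)/(1−δ) + 10δ^2/(1−δ); cooperation value: 22/(1−δ).
IC: 22 ≥ 27(1−δ^2) + 10δ^2 = 27 − 17δ^2.
So δ^2 ≥ 5/17, giving δ ≥ (5/17)^(1/2) ≈ 0.542.

0.542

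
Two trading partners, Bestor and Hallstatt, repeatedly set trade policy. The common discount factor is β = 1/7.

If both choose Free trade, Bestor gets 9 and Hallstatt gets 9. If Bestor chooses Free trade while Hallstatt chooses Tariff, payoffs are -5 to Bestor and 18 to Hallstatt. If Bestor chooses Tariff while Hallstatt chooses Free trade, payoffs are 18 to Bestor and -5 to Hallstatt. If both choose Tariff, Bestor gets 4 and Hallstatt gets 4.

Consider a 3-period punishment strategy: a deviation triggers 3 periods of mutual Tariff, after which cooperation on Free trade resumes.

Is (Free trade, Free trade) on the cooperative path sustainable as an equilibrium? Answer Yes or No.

No

Comparing payoff streams over the 4 periods until play realigns: cooperate → 9(1+β+…+β^3); deviate → 18 + 4(β+…+β^3).
Cooperation is sustained iff (9−4)(β+…+β^3) ≥ 18−9.
β+…+β^3 = 1/7·(1−(1/7)^3)/(1−1/7) = 0.1662, and (18−9)/(9−4) = 1.8000.
0.1662 < 1.8000, so cooperation is not sustainable.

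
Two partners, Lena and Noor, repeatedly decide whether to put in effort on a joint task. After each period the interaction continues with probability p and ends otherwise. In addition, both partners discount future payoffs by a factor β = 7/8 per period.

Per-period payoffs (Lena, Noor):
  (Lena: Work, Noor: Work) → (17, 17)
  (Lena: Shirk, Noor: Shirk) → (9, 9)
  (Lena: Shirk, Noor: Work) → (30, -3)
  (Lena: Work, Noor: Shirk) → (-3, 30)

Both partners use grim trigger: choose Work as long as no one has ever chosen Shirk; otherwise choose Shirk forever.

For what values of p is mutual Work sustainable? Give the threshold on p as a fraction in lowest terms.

104/147

Expected continuation weight on next period's payoff is β·p = 7/8·p, which plays the role of the discount factor.
Cooperation requires 7/8·p ≥ (30−17)/(30−9) = 13/21, hence p ≥ 104/147.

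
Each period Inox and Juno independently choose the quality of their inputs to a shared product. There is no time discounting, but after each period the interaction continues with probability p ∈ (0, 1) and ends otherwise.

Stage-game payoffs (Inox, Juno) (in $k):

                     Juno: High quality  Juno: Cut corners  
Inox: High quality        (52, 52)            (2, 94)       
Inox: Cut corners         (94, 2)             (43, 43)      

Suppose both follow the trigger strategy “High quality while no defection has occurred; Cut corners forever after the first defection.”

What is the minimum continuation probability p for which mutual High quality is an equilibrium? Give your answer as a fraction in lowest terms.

With no time discounting, the continuation probability p plays the role of the discount factor.
Grim-trigger IC: 52/(1−p) ≥ 94 + 43p/(1−p) ⇒ p ≥ (94−52)/(94−43) = 14/17.

14/17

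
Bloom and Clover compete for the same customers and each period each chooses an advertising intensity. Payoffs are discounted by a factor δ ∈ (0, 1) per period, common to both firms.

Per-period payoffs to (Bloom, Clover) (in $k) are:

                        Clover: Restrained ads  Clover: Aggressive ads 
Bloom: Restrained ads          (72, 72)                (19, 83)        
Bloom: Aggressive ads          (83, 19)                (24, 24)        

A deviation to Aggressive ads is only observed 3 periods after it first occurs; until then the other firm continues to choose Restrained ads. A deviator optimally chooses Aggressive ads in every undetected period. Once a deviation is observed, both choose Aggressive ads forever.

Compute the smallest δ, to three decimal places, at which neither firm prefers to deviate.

A deviator earns 83 for 3 periods, then 24 forever; cooperating earns 72 forever. Multiplying the IC by (1−δ):
72 ≥ 83(1−δ^3) + 24δ^3, so 59·δ^3 ≥ 11 and δ^3 ≥ 11/59.
δ ≥ (11/59)^(1/3) ≈ 0.571.

0.571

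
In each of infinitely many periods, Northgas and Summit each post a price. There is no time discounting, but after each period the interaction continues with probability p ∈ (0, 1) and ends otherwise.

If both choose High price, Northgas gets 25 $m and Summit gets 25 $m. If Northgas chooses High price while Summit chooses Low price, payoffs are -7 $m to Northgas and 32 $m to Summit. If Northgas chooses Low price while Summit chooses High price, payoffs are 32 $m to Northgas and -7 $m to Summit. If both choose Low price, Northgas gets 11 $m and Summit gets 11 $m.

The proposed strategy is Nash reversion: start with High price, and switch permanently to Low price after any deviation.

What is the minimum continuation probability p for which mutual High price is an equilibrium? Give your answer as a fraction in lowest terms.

1/3

Expected cooperation value is 25 + p·25 + p²·25 + … = 25/(1−p); deviation gives 32 + p·11/(1−p).
25 ≥ 32(1−p) + 11p ⇒ 21p ≥ 7 ⇒ p ≥ 7/21 = 1/3.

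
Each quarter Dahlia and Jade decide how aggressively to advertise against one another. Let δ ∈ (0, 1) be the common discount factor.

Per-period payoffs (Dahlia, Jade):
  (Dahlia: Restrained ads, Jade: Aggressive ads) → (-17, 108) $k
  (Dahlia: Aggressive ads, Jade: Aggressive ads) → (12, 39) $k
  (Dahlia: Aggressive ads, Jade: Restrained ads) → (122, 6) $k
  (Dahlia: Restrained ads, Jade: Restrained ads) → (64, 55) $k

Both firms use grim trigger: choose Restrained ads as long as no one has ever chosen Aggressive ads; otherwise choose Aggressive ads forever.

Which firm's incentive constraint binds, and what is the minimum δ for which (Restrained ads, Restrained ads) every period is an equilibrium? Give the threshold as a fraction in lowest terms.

Jade; δ ≥ 53/69

For Dahlia: deviation gain 122−64 = 58, per-period punishment loss 64−12 = 52. IC gives δ ≥ 58/110 = 29/55.
For Jade: gain 53, loss 16 per period, so δ ≥ 53/69.
The tighter constraint is Jade's, so cooperation needs δ ≥ 53/69.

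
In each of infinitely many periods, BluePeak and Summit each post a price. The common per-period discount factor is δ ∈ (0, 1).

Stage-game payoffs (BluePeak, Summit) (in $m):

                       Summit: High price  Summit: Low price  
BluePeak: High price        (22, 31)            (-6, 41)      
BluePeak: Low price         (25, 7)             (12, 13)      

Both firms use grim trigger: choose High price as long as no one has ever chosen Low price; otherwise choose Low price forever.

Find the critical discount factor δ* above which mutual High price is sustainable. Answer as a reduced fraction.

BluePeak's threshold: (25−22)/(25−12) = 3/13.
Summit's threshold: (41−31)/(41−13) = 5/14.
3/13 < 5/14, so Summit binds and δ* = 5/14.

5/14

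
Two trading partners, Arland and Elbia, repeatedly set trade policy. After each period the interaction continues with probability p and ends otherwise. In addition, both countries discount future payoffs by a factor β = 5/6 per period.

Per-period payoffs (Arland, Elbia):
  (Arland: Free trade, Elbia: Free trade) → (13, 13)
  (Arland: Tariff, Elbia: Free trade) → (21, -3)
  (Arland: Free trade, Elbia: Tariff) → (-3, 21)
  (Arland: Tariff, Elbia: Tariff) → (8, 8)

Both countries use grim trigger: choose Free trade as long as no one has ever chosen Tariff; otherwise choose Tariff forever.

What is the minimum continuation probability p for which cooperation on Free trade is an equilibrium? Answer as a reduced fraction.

With continuation probability p and discount β, the effective per-period discount factor is βp.
Grim-trigger IC: βp ≥ (21−13)/(21−8) = 8/13.
So p ≥ (8/13)/(5/6) = 48/65.

48/65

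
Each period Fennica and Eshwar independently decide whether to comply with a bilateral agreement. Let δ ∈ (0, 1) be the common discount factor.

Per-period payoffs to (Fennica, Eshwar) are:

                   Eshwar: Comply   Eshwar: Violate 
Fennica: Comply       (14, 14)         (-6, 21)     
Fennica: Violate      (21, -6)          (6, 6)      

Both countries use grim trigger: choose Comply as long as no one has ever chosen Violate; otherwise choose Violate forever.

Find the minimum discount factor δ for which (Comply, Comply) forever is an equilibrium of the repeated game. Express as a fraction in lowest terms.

One-period gain from deviating is 21 − 14 = 7. The loss is 14 − 6 = 8 in every subsequent period, with present value 8·δ/(1−δ).
Deviation is unprofitable when 8·δ/(1−δ) ≥ 7, i.e. δ/(1−δ) ≥ 7/8.
Equivalently δ ≥ 7/(7+8) = 7/15.

7/15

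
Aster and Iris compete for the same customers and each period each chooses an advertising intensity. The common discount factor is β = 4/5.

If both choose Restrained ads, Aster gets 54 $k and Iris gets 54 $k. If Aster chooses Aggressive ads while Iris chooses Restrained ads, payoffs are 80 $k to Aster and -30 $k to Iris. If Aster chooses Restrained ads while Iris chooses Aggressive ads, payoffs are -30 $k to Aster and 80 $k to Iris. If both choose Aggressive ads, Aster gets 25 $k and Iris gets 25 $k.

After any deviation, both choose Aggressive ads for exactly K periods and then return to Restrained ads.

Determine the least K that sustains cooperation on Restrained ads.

2

IC: β(1−β^K)/(1−β) ≥ (80−54)/(54−25) = 26/29.
With β = 4/5: need 1 − β^K ≥ 26/29·(1−4/5)/(4/5), i.e. β^K ≤ 0.7759.
Since (4/5)^1 = 0.8000 and (4/5)^2 = 0.6400, the smallest such K is 2.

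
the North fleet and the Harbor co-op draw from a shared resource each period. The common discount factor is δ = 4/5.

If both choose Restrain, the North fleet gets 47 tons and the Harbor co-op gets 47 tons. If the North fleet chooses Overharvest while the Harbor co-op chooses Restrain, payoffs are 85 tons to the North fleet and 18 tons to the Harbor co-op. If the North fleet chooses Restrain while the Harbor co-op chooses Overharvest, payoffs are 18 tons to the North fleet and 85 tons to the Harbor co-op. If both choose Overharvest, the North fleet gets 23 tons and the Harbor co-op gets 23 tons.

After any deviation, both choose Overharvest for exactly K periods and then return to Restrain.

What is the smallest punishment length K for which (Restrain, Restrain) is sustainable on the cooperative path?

IC: δ(1−δ^K)/(1−δ) ≥ (85−47)/(47−23) = 19/12.
With δ = 4/5: need 1 − δ^K ≥ 19/12·(1−4/5)/(4/5), i.e. δ^K ≤ 0.6042.
Since (4/5)^2 = 0.6400 and (4/5)^3 = 0.5120, the smallest such K is 3.

3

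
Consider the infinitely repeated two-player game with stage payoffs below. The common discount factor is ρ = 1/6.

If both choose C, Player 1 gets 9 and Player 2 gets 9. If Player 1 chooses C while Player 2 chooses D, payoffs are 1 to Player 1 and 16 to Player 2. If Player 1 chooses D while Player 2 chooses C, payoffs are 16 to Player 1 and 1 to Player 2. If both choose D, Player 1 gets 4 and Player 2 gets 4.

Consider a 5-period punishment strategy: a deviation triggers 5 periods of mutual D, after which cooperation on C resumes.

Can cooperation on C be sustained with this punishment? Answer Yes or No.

No

Comparing payoff streams over the 6 periods until play realigns: cooperate → 9(1+ρ+…+ρ^5); deviate → 16 + 4(ρ+…+ρ^5).
Cooperation is sustained iff (9−4)(ρ+…+ρ^5) ≥ 16−9.
ρ+…+ρ^5 = 1/6·(1−(1/6)^5)/(1−1/6) = 0.2000, and (16−9)/(9−4) = 1.4000.
0.2000 < 1.4000, so cooperation is not sustainable.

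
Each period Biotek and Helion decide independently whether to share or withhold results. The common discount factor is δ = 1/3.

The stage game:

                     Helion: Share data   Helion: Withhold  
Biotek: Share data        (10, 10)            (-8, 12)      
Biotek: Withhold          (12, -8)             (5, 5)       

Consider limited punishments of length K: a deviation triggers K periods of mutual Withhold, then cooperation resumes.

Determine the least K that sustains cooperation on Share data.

No profitable deviation requires (10−5)(δ+…+δ^K) ≥ 12−10, i.e. δ+…+δ^K ≥ 2/5 ≈ 0.4000.
With δ = 1/3, the partial sums are K=1: 0.3333, K=2: 0.4444.
K = 2 is the first length at which the sum reaches 0.4000.

2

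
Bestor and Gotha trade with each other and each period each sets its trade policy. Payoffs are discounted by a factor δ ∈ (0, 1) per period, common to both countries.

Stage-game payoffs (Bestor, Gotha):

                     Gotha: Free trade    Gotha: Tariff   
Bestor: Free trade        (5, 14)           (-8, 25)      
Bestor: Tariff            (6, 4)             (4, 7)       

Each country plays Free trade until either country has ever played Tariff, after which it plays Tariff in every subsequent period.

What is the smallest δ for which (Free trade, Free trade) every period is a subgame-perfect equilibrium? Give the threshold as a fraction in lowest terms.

For Bestor: deviation gain 6−5 = 1, per-period punishment loss 5−4 = 1. IC gives δ ≥ 1/2.
For Gotha: gain 11, loss 7 per period, so δ ≥ 11/18.
The tighter constraint is Gotha's, so cooperation needs δ ≥ 11/18.

11/18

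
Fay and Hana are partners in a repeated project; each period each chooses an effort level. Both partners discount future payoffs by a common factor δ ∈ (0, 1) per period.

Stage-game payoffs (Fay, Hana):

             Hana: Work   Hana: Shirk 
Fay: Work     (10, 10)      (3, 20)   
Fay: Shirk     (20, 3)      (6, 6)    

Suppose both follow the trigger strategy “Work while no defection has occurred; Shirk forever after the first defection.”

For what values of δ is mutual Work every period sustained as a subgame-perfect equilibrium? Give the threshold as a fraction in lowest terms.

5/7

Under grim trigger the critical discount factor is (T−C)/(T−P) with T = 20, C = 10, P = 6.
δ* = (20−10)/(20−6) = 10/14 = 5/7.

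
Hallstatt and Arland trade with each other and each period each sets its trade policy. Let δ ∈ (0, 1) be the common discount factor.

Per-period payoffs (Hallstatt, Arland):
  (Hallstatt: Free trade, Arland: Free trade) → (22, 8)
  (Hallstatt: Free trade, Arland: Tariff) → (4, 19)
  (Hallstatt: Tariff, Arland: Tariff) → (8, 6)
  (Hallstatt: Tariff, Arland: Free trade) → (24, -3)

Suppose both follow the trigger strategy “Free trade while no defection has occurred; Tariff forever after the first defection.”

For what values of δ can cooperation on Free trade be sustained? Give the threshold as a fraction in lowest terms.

11/13

Hallstatt's threshold: (24−22)/(24−8) = 1/8.
Arland's threshold: (19−8)/(19−6) = 11/13.
1/8 < 11/13, so Arland binds and δ* = 11/13.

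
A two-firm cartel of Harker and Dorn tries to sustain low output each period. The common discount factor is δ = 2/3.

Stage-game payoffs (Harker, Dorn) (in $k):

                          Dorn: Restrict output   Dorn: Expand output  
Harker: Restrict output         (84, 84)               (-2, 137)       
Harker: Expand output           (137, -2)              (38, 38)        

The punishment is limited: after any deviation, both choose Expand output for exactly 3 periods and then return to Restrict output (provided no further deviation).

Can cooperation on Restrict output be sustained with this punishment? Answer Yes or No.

A one-shot deviation gives 137 now, then 38 for 3 periods, then back to 84.
Gain from deviating: (137−84) today; loss: (84−38) in each of the next 3 periods.
No-deviation condition: (84−38)(δ+…+δ^3) ≥ 137−84, i.e. δ+…+δ^3 ≥ 53/46.
At δ = 2/3: δ+…+δ^3 = 1.4074 ≥ 1.1522.
So cooperation is sustainable.

Yes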